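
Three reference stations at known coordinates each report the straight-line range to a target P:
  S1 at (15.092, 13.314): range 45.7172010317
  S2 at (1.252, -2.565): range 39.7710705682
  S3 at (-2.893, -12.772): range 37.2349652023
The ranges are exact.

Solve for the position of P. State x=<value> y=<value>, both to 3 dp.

eq1: (x − 15.092)² + (y − 13.314)² = 45.7172010317²
eq2: (x − 1.252)² + (y + 2.565)² = 39.7710705682²
eq3: (x + 2.893)² + (y + 12.772)² = 37.2349652023²
eq3−eq1, eq3−eq2 (x²,y² cancel):
  35.970·x + 52.172·y = -470.082210
  8.290·x + 20.414·y = -358.642125
det = 35.970·20.414 − 52.172·8.290 = 301.785700
x = (-470.082210·20.414 − 52.172·-358.642125) / 301.785700 = 30.202951
y = (35.970·-358.642125 − -470.082210·8.290) / 301.785700 = -29.833672

x=30.203 y=-29.834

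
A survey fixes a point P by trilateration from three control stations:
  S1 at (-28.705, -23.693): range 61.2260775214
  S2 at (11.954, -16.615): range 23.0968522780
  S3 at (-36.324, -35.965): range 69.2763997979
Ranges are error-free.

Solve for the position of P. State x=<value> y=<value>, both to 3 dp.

eq1: (x + 28.705)² + (y + 23.693)² = 61.2260775214²
eq2: (x − 11.954)² + (y + 16.615)² = 23.0968522780²
eq3: (x + 36.324)² + (y + 35.965)² = 69.2763997979²
eq2−eq1, eq2−eq3 (x²,y² cancel):
  -81.318·x − 14.156·y = -2248.789051
  -96.556·x − 38.700·y = -2071.797124
det = -81.318·-38.700 − -14.156·-96.556 = 1780.159864
x = (-2248.789051·-38.700 − -14.156·-2071.797124) / 1780.159864 = 32.412694
y = (-81.318·-2071.797124 − -2248.789051·-96.556) / 1780.159864 = -27.334442

x=32.413 y=-27.334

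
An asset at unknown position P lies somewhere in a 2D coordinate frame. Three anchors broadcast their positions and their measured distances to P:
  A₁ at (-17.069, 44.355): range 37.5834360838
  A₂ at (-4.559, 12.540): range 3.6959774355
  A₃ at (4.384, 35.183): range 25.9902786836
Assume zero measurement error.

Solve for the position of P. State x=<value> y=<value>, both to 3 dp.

x=-1.907 y=9.966

eq1: (x + 17.069)² + (y − 44.355)² = 37.5834360838²
eq2: (x + 4.559)² + (y − 12.540)² = 3.6959774355²
eq3: (x − 4.384)² + (y − 35.183)² = 25.9902786836²
eq2−eq1, eq2−eq3 (x²,y² cancel):
  -25.020·x + 63.630·y = 681.826286
  17.886·x + 45.286·y = 417.192527
det = -25.020·45.286 − 63.630·17.886 = -2271.141900
x = (681.826286·45.286 − 63.630·417.192527) / -2271.141900 = -1.907069
y = (-25.020·417.192527 − 681.826286·17.886) / -2271.141900 = 9.965605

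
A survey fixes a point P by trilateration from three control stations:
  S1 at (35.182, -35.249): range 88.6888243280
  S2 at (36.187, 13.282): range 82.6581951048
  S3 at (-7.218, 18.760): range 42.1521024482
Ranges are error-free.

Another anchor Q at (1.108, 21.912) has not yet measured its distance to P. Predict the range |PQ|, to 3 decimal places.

51.040

eq1: (x − 35.182)² + (y + 35.249)² = 88.6888243280²
eq2: (x − 36.187)² + (y − 13.282)² = 82.6581951048²
eq3: (x + 7.218)² + (y − 18.760)² = 42.1521024482²
eq2−eq1, eq2−eq3 (x²,y² cancel):
  -2.010·x − 97.062·y = -38.975711
  -86.810·x + 10.956·y = 3973.704108
det = -2.010·10.956 − -97.062·-86.810 = -8447.973780
x = (-38.975711·10.956 − -97.062·3973.704108) / -8447.973780 = -45.604859
y = (-2.010·3973.704108 − -38.975711·-86.810) / -8447.973780 = 1.345959
|P − Q| = √((-45.604859 − 1.108)² + (1.345959 − 21.912)²) = 51.039722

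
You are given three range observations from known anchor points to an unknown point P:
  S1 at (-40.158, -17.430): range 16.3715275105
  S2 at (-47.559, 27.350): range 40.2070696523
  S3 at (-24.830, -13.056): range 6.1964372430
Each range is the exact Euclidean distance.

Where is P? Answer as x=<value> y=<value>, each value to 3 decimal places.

x=-27.255 y=-7.354

eq1: (x + 40.158)² + (y + 17.430)² = 16.3715275105²
eq2: (x + 47.559)² + (y − 27.350)² = 40.2070696523²
eq3: (x + 24.830)² + (y + 13.056)² = 6.1964372430²
eq1−eq2, eq1−eq3 (x²,y² cancel):
  -14.802·x + 89.560·y = -255.170420
  30.656·x + 8.748·y = -899.850749
det = -14.802·8.748 − 89.560·30.656 = -2875.039256
x = (-255.170420·8.748 − 89.560·-899.850749) / -2875.039256 = -27.254724
y = (-14.802·-899.850749 − -255.170420·30.656) / -2875.039256 = -7.353672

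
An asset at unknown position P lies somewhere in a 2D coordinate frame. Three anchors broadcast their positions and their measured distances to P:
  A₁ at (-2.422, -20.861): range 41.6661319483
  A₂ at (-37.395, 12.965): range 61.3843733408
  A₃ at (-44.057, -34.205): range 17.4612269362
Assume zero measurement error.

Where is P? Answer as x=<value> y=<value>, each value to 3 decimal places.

eq1: (x + 2.422)² + (y + 20.861)² = 41.6661319483²
eq2: (x + 37.395)² + (y − 12.965)² = 61.3843733408²
eq3: (x + 44.057)² + (y + 34.205)² = 17.4612269362²
eq3−eq2, eq3−eq1 (x²,y² cancel):
  13.324·x + 94.340·y = -5007.670868
  83.270·x + 26.688·y = -4101.125974
det = 13.324·26.688 − 94.340·83.270 = -7500.100888
x = (-5007.670868·26.688 − 94.340·-4101.125974) / -7500.100888 = -33.766946
y = (13.324·-4101.125974 − -5007.670868·83.270) / -7500.100888 = -48.312064

x=-33.767 y=-48.312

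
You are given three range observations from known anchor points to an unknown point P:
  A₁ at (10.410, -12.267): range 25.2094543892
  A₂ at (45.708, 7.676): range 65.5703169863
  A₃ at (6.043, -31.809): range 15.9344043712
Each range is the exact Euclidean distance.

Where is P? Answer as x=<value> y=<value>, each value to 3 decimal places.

x=-9.395 y=-27.864

eq1: (x − 10.410)² + (y + 12.267)² = 25.2094543892²
eq2: (x − 45.708)² + (y − 7.676)² = 65.5703169863²
eq3: (x − 6.043)² + (y + 31.809)² = 15.9344043712²
eq1−eq3, eq1−eq2 (x²,y² cancel):
  -8.734·x − 39.084·y = 1171.094289
  70.596·x + 39.886·y = -1774.655028
det = -8.734·39.886 − -39.084·70.596 = 2410.809740
x = (1171.094289·39.886 − -39.084·-1774.655028) / 2410.809740 = -9.395329
y = (-8.734·-1774.655028 − 1171.094289·70.596) / 2410.809740 = -27.863972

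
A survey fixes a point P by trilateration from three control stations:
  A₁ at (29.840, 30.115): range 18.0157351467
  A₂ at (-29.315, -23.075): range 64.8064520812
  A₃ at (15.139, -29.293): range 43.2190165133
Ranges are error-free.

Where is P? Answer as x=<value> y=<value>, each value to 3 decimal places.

x=24.605 y=12.877

eq1: (x − 29.840)² + (y − 30.115)² = 18.0157351467²
eq2: (x + 29.315)² + (y + 23.075)² = 64.8064520812²
eq3: (x − 15.139)² + (y + 29.293)² = 43.2190165133²
eq2−eq3, eq2−eq1 (x²,y² cancel):
  88.908·x − 12.436·y = 2027.437163
  118.310·x + 106.380·y = 4280.823493
det = 88.908·106.380 − -12.436·118.310 = 10929.336200
x = (2027.437163·106.380 − -12.436·4280.823493) / 10929.336200 = 24.604887
y = (88.908·4280.823493 − 2027.437163·118.310) / 10929.336200 = 12.876662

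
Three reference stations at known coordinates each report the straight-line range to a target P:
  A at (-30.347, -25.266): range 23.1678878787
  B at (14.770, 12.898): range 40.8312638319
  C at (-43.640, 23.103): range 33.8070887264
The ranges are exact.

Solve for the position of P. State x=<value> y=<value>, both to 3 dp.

x=-22.663 y=-3.409

eq1: (x + 30.347)² + (y + 25.266)² = 23.1678878787²
eq2: (x − 14.770)² + (y − 12.898)² = 40.8312638319²
eq3: (x + 43.640)² + (y − 23.103)² = 33.8070887264²
eq1−eq2, eq1−eq3 (x²,y² cancel):
  90.234·x + 76.328·y = -2305.240938
  -26.586·x + 96.738·y = 272.718825
det = 90.234·96.738 − 76.328·-26.586 = 10758.312900
x = (-2305.240938·96.738 − 76.328·272.718825) / 10758.312900 = -22.663449
y = (90.234·272.718825 − -2305.240938·-26.586) / 10758.312900 = -3.409329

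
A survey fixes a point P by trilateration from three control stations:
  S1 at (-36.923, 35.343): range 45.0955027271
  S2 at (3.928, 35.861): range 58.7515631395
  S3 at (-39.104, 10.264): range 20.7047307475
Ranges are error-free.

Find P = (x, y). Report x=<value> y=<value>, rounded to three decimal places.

x=-33.282 y=-9.605

eq1: (x + 36.923)² + (y − 35.343)² = 45.0955027271²
eq2: (x − 3.928)² + (y − 35.861)² = 58.7515631395²
eq3: (x + 39.104)² + (y − 10.264)² = 20.7047307475²
eq1−eq3, eq1−eq2 (x²,y² cancel):
  -4.362·x − 50.158·y = 626.955425
  81.702·x + 1.036·y = -2729.136878
det = -4.362·1.036 − -50.158·81.702 = 4093.489884
x = (626.955425·1.036 − -50.158·-2729.136878) / 4093.489884 = -33.281754
y = (-4.362·-2729.136878 − 626.955425·81.702) / 4093.489884 = -9.605256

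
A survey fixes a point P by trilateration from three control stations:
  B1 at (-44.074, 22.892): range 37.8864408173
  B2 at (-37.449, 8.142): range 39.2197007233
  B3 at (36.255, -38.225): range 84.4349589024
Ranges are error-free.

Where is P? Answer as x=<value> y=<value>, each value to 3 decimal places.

eq1: (x + 44.074)² + (y − 22.892)² = 37.8864408173²
eq2: (x + 37.449)² + (y − 8.142)² = 39.2197007233²
eq3: (x − 36.255)² + (y + 38.225)² = 84.4349589024²
eq2−eq3, eq2−eq1 (x²,y² cancel):
  147.408·x − 92.734·y = -4284.221475
  -13.250·x + 29.500·y = 1100.643902
det = 147.408·29.500 − -92.734·-13.250 = 3119.810500
x = (-4284.221475·29.500 − -92.734·1100.643902) / 3119.810500 = -7.794519
y = (147.408·1100.643902 − -4284.221475·-13.250) / 3119.810500 = 33.809035

x=-7.795 y=33.809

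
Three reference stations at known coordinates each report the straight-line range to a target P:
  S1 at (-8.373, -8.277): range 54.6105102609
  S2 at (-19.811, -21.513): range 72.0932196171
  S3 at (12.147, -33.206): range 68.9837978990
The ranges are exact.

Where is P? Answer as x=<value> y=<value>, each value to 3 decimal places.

x=25.644 y=34.444

eq1: (x + 8.373)² + (y + 8.277)² = 54.6105102609²
eq2: (x + 19.811)² + (y + 21.513)² = 72.0932196171²
eq3: (x − 12.147)² + (y + 33.206)² = 68.9837978990²
eq1−eq2, eq1−eq3 (x²,y² cancel):
  -22.876·x − 26.472·y = -1498.455452
  41.040·x − 49.858·y = -664.884355
det = -22.876·-49.858 − -26.472·41.040 = 2226.962488
x = (-1498.455452·-49.858 − -26.472·-664.884355) / 2226.962488 = 25.644425
y = (-22.876·-664.884355 − -1498.455452·41.040) / 2226.962488 = 34.444454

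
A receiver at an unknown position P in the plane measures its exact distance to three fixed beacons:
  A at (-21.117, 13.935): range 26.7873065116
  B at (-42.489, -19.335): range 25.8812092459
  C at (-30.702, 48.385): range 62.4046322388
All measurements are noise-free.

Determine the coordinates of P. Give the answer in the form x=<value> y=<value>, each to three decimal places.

eq1: (x + 21.117)² + (y − 13.935)² = 26.7873065116²
eq2: (x + 42.489)² + (y + 19.335)² = 25.8812092459²
eq3: (x + 30.702)² + (y − 48.385)² = 62.4046322388²
eq3−eq2, eq3−eq1 (x²,y² cancel):
  -23.574·x − 135.440·y = 2119.937450
  19.170·x − 68.900·y = 533.169220
det = -23.574·-68.900 − -135.440·19.170 = 4220.633400
x = (2119.937450·-68.900 − -135.440·533.169220) / 4220.633400 = -17.497670
y = (-23.574·533.169220 − 2119.937450·19.170) / 4220.633400 = -12.606670

x=-17.498 y=-12.607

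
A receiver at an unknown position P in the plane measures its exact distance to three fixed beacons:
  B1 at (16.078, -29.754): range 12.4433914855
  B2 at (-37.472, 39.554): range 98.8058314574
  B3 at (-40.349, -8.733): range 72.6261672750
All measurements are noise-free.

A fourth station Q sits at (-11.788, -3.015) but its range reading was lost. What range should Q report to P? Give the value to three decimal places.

eq1: (x − 16.078)² + (y + 29.754)² = 12.4433914855²
eq2: (x + 37.472)² + (y − 39.554)² = 98.8058314574²
eq3: (x + 40.349)² + (y + 8.733)² = 72.6261672750²
eq1−eq3, eq1−eq2 (x²,y² cancel):
  -112.854·x + 42.042·y = -4559.217691
  -107.100·x + 138.616·y = -7782.887238
det = -112.854·138.616 − 42.042·-107.100 = -11140.671864
x = (-4559.217691·138.616 − 42.042·-7782.887238) / -11140.671864 = 27.356732
y = (-112.854·-7782.887238 − -4559.217691·-107.100) / -11140.671864 = -35.010253
|P − Q| = √((27.356732 − -11.788)² + (-35.010253 − -3.015)²) = 50.556961

50.557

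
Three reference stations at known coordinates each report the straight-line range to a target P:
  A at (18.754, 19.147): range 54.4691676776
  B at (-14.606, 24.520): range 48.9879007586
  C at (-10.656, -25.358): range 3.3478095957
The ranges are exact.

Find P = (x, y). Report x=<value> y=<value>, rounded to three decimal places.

x=-13.882 y=-24.463

eq1: (x − 18.754)² + (y − 19.147)² = 54.4691676776²
eq2: (x + 14.606)² + (y − 24.520)² = 48.9879007586²
eq3: (x + 10.656)² + (y + 25.358)² = 3.3478095957²
eq3−eq1, eq3−eq2 (x²,y² cancel):
  58.820·x + 89.010·y = -2993.940773
  -7.900·x + 99.756·y = -2330.619456
det = 58.820·99.756 − 89.010·-7.900 = 6570.826920
x = (-2993.940773·99.756 − 89.010·-2330.619456) / 6570.826920 = -13.881832
y = (58.820·-2330.619456 − -2993.940773·-7.900) / 6570.826920 = -24.462548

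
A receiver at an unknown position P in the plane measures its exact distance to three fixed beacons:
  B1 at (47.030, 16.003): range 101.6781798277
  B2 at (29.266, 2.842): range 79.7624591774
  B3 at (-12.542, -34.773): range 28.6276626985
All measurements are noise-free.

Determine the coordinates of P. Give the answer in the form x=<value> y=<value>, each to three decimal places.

x=-41.169 y=-34.587

eq1: (x − 47.030)² + (y − 16.003)² = 101.6781798277²
eq2: (x − 29.266)² + (y − 2.842)² = 79.7624591774²
eq3: (x + 12.542)² + (y + 34.773)² = 28.6276626985²
eq2−eq1, eq2−eq3 (x²,y² cancel):
  35.528·x + 26.322·y = -2373.061170
  -83.616·x − 75.230·y = 6044.394395
det = 35.528·-75.230 − 26.322·-83.616 = -471.831088
x = (-2373.061170·-75.230 − 26.322·6044.394395) / -471.831088 = -41.169060
y = (35.528·6044.394395 − -2373.061170·-83.616) / -471.831088 = -34.587296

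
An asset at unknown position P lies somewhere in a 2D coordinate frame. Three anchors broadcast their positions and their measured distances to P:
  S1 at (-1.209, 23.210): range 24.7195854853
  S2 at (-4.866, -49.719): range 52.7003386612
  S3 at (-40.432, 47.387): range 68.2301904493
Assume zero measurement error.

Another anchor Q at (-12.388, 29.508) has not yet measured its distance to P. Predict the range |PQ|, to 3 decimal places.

eq1: (x + 1.209)² + (y − 23.210)² = 24.7195854853²
eq2: (x + 4.866)² + (y + 49.719)² = 52.7003386612²
eq3: (x + 40.432)² + (y − 47.387)² = 68.2301904493²
eq1−eq2, eq1−eq3 (x²,y² cancel):
  -7.314·x − 145.858·y = -210.776652
  -78.446·x + 48.354·y = -704.192370
det = -7.314·48.354 − -145.858·-78.446 = -11795.637824
x = (-210.776652·48.354 − -145.858·-704.192370) / -11795.637824 = 9.571673
y = (-7.314·-704.192370 − -210.776652·-78.446) / -11795.637824 = 0.965113
|P − Q| = √((9.571673 − -12.388)² + (0.965113 − 29.508)²) = 36.012826

36.013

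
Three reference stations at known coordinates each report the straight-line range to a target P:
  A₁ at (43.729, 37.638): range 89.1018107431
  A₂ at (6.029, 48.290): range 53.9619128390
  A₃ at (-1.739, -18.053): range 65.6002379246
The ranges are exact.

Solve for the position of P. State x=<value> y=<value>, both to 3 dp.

x=-45.136 y=31.142

eq1: (x − 43.729)² + (y − 37.638)² = 89.1018107431²
eq2: (x − 6.029)² + (y − 48.290)² = 53.9619128390²
eq3: (x + 1.739)² + (y + 18.053)² = 65.6002379246²
eq3−eq1, eq3−eq2 (x²,y² cancel):
  90.936·x + 111.382·y = -635.831907
  15.536·x + 132.686·y = 3430.841190
det = 90.936·132.686 − 111.382·15.536 = 10335.503344
x = (-635.831907·132.686 − 111.382·3430.841190) / 10335.503344 = -45.135678
y = (90.936·3430.841190 − -635.831907·15.536) / 10335.503344 = 31.141711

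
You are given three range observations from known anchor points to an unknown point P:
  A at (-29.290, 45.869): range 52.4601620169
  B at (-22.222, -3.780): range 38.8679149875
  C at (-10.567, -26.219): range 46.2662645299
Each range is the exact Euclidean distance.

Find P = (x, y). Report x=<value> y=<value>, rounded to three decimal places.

x=12.357 y=13.969

eq1: (x + 29.290)² + (y − 45.869)² = 52.4601620169²
eq2: (x + 22.222)² + (y + 3.780)² = 38.8679149875²
eq3: (x + 10.567)² + (y + 26.219)² = 46.2662645299²
eq2−eq1, eq2−eq3 (x²,y² cancel):
  -14.136·x + 99.298·y = 1212.409794
  23.310·x − 44.878·y = -338.860652
det = -14.136·-44.878 − 99.298·23.310 = -1680.240972
x = (1212.409794·-44.878 − 99.298·-338.860652) / -1680.240972 = 12.356764
y = (-14.136·-338.860652 − 1212.409794·23.310) / -1680.240972 = 13.968912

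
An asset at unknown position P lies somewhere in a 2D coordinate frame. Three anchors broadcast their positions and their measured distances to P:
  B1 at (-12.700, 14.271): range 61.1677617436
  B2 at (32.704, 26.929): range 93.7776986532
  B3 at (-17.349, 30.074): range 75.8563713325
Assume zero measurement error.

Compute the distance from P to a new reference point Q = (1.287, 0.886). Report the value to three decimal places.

eq1: (x + 12.700)² + (y − 14.271)² = 61.1677617436²
eq2: (x − 32.704)² + (y − 26.929)² = 93.7776986532²
eq3: (x + 17.349)² + (y − 30.074)² = 75.8563713325²
eq2−eq1, eq2−eq3 (x²,y² cancel):
  -90.808·x − 25.316·y = 3622.990472
  -100.106·x + 6.290·y = 2450.778313
det = -90.808·6.290 − -25.316·-100.106 = -3105.465816
x = (3622.990472·6.290 − -25.316·2450.778313) / -3105.465816 = -27.317162
y = (-90.808·2450.778313 − 3622.990472·-100.106) / -3105.465816 = -45.124569
|P − Q| = √((-27.317162 − 1.287)² + (-45.124569 − 0.886)²) = 54.177215

54.177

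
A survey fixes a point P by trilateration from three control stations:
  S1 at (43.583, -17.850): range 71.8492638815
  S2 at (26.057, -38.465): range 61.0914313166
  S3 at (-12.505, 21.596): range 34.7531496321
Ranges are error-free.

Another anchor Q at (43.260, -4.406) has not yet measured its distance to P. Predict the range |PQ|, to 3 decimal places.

eq1: (x − 43.583)² + (y + 17.850)² = 71.8492638815²
eq2: (x − 26.057)² + (y + 38.465)² = 61.0914313166²
eq3: (x + 12.505)² + (y − 21.596)² = 34.7531496321²
eq2−eq3, eq2−eq1 (x²,y² cancel):
  -77.124·x + 120.122·y = 988.620338
  35.052·x + 41.230·y = -1370.576825
det = -77.124·41.230 − 120.122·35.052 = -7390.338864
x = (988.620338·41.230 − 120.122·-1370.576825) / -7390.338864 = -27.792670
y = (-77.124·-1370.576825 − 988.620338·35.052) / -7390.338864 = -9.614072
|P − Q| = √((-27.792670 − 43.260)² + (-9.614072 − -4.406)²) = 71.243286

71.243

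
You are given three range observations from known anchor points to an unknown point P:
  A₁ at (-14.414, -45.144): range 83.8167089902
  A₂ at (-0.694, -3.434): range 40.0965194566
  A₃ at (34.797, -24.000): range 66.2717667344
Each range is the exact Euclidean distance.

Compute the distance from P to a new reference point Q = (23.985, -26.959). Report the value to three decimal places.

65.296

eq1: (x + 14.414)² + (y + 45.144)² = 83.8167089902²
eq2: (x + 0.694)² + (y + 3.434)² = 40.0965194566²
eq3: (x − 34.797)² + (y + 24.000)² = 66.2717667344²
eq2−eq1, eq2−eq3 (x²,y² cancel):
  -27.440·x − 83.420·y = -3184.039693
  70.982·x − 41.132·y = -1009.658977
det = -27.440·-41.132 − -83.420·70.982 = 7049.980520
x = (-3184.039693·-41.132 − -83.420·-1009.658977) / 7049.980520 = 6.629830
y = (-27.440·-1009.658977 − -3184.039693·70.982) / 7049.980520 = 35.987979
|P − Q| = √((6.629830 − 23.985)² + (35.987979 − -26.959)²) = 65.295666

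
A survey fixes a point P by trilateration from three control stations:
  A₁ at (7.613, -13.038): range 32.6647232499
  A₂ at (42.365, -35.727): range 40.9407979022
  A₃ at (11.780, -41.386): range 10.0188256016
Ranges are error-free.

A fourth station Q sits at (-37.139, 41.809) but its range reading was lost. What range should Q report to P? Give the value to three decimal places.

95.738

eq1: (x − 7.613)² + (y + 13.038)² = 32.6647232499²
eq2: (x − 42.365)² + (y + 35.727)² = 40.9407979022²
eq3: (x − 11.780)² + (y + 41.386)² = 10.0188256016²
eq1−eq2, eq1−eq3 (x²,y² cancel):
  69.504·x − 45.378·y = 2234.099753
  8.334·x − 56.696·y = 2590.229462
det = 69.504·-56.696 − -45.378·8.334 = -3562.418532
x = (2234.099753·-56.696 − -45.378·2590.229462) / -3562.418532 = 2.561487
y = (69.504·2590.229462 − 2234.099753·8.334) / -3562.418532 = -45.309758
|P − Q| = √((2.561487 − -37.139)² + (-45.309758 − 41.809)²) = 95.738219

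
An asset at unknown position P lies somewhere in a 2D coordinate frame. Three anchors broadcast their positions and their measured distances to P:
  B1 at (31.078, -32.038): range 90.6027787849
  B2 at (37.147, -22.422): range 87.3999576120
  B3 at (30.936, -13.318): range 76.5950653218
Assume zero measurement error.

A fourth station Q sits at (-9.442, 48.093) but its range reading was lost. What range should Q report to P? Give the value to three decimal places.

eq1: (x − 31.078)² + (y + 32.038)² = 90.6027787849²
eq2: (x − 37.147)² + (y + 22.422)² = 87.3999576120²
eq3: (x − 30.936)² + (y + 13.318)² = 76.5950653218²
eq1−eq2, eq1−eq3 (x²,y² cancel):
  12.138·x + 19.232·y = 460.481098
  -0.284·x + 37.440·y = 1484.189184
det = 12.138·37.440 − 19.232·-0.284 = 459.908608
x = (460.481098·37.440 − 19.232·1484.189184) / 459.908608 = -24.577740
y = (12.138·1484.189184 − 460.481098·-0.284) / 459.908608 = 39.455371
|P − Q| = √((-24.577740 − -9.442)² + (39.455371 − 48.093)²) = 17.426969

17.427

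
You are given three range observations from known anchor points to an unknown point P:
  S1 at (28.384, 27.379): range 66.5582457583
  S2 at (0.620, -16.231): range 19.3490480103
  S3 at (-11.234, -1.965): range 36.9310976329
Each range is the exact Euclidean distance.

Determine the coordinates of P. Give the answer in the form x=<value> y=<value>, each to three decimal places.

x=5.231 y=-35.023

eq1: (x − 28.384)² + (y − 27.379)² = 66.5582457583²
eq2: (x − 0.620)² + (y + 16.231)² = 19.3490480103²
eq3: (x + 11.234)² + (y + 1.965)² = 36.9310976329²
eq1−eq2, eq1−eq3 (x²,y² cancel):
  -55.528·x − 87.220·y = 2764.183084
  -79.236·x − 58.688·y = 1640.896990
det = -55.528·-58.688 − -87.220·-79.236 = -3652.136656
x = (2764.183084·-58.688 − -87.220·1640.896990) / -3652.136656 = 5.231278
y = (-55.528·1640.896990 − 2764.183084·-79.236) / -3652.136656 = -35.022535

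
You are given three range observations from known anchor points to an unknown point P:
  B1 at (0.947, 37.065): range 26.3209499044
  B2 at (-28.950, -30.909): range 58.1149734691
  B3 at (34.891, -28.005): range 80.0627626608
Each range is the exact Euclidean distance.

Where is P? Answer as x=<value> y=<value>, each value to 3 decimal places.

eq1: (x − 0.947)² + (y − 37.065)² = 26.3209499044²
eq2: (x + 28.950)² + (y + 30.909)² = 58.1149734691²
eq3: (x − 34.891)² + (y + 28.005)² = 80.0627626608²
eq1−eq3, eq1−eq2 (x²,y² cancel):
  67.888·x − 130.140·y = -5090.302689
  -59.794·x − 135.948·y = -2265.799990
det = 67.888·-135.948 − -130.140·-59.794 = -17010.828984
x = (-5090.302689·-135.948 − -130.140·-2265.799990) / -17010.828984 = -23.346614
y = (67.888·-2265.799990 − -5090.302689·-59.794) / -17010.828984 = 26.935206

x=-23.347 y=26.935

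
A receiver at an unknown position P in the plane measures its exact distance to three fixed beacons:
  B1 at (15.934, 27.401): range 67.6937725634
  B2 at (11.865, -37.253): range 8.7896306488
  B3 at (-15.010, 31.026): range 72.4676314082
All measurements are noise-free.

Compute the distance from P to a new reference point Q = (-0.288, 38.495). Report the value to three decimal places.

eq1: (x − 15.934)² + (y − 27.401)² = 67.6937725634²
eq2: (x − 11.865)² + (y + 37.253)² = 8.7896306488²
eq3: (x + 15.010)² + (y − 31.026)² = 72.4676314082²
eq3−eq2, eq3−eq1 (x²,y² cancel):
  53.750·x − 136.558·y = 5514.951453
  61.888·x − 7.250·y = 485.905139
det = 53.750·-7.250 − -136.558·61.888 = 8061.614004
x = (5514.951453·-7.250 − -136.558·485.905139) / 8061.614004 = 3.271161
y = (53.750·485.905139 − 5514.951453·61.888) / 8061.614004 = -39.097867
|P − Q| = √((3.271161 − -0.288)² + (-39.097867 − 38.495)²) = 77.674453

77.674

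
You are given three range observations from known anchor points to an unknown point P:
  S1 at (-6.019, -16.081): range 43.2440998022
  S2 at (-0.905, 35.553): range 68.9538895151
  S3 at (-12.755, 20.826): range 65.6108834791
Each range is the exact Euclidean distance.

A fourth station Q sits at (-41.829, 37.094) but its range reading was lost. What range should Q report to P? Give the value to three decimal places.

eq1: (x + 6.019)² + (y + 16.081)² = 43.2440998022²
eq2: (x + 0.905)² + (y − 35.553)² = 68.9538895151²
eq3: (x + 12.755)² + (y − 20.826)² = 65.6108834791²
eq1−eq3, eq1−eq2 (x²,y² cancel):
  -13.472·x + 73.814·y = -2133.150484
  10.228·x + 103.268·y = -1914.578800
det = -13.472·103.268 − 73.814·10.228 = -2146.196088
x = (-2133.150484·103.268 − 73.814·-1914.578800) / -2146.196088 = 36.792288
y = (-13.472·-1914.578800 − -2133.150484·10.228) / -2146.196088 = -22.183932
|P − Q| = √((36.792288 − -41.829)² + (-22.183932 − 37.094)²) = 98.464106

98.464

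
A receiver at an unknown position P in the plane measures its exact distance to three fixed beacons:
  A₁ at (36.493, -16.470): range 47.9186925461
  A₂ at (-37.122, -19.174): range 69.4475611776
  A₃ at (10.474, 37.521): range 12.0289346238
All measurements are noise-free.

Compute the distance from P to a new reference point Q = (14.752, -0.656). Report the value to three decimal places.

eq1: (x − 36.493)² + (y + 16.470)² = 47.9186925461²
eq2: (x + 37.122)² + (y + 19.174)² = 69.4475611776²
eq3: (x − 10.474)² + (y − 37.521)² = 12.0289346238²
eq3−eq1, eq3−eq2 (x²,y² cancel):
  52.038·x − 107.982·y = -2066.035995
  -95.192·x − 113.390·y = -4450.113442
det = 52.038·-113.390 − -107.982·-95.192 = -16179.611364
x = (-2066.035995·-113.390 − -107.982·-4450.113442) / -16179.611364 = 15.220658
y = (52.038·-4450.113442 − -2066.035995·-95.192) / -16179.611364 = 26.468195
|P − Q| = √((15.220658 − 14.752)² + (26.468195 − -0.656)²) = 27.128243

27.128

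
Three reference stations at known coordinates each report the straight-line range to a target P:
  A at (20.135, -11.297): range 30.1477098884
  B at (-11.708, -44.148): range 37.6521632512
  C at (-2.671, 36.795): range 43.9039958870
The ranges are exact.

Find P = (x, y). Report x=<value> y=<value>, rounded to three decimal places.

x=-9.637 y=-6.553

eq1: (x − 20.135)² + (y + 11.297)² = 30.1477098884²
eq2: (x + 11.708)² + (y + 44.148)² = 37.6521632512²
eq3: (x + 2.671)² + (y − 36.795)² = 43.9039958870²
eq2−eq1, eq2−eq3 (x²,y² cancel):
  63.686·x + 65.702·y = -1044.281748
  18.074·x + 161.886·y = -1234.992359
det = 63.686·161.886 − 65.702·18.074 = 9122.373848
x = (-1044.281748·161.886 − 65.702·-1234.992359) / 9122.373848 = -9.637089
y = (63.686·-1234.992359 − -1044.281748·18.074) / 9122.373848 = -6.552831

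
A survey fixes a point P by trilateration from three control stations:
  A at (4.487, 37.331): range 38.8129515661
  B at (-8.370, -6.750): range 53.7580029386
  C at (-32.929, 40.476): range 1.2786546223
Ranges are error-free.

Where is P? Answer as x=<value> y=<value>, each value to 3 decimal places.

eq1: (x − 4.487)² + (y − 37.331)² = 38.8129515661²
eq2: (x + 8.370)² + (y + 6.750)² = 53.7580029386²
eq3: (x + 32.929)² + (y − 40.476)² = 1.2786546223²
eq1−eq2, eq1−eq3 (x²,y² cancel):
  -25.714·x − 88.162·y = -2681.595001
  -74.832·x + 6.290·y = 2813.699139
det = -25.714·6.290 − -88.162·-74.832 = -6759.079844
x = (-2681.595001·6.290 − -88.162·2813.699139) / -6759.079844 = -34.204968
y = (-25.714·2813.699139 − -2681.595001·-74.832) / -6759.079844 = 40.393158

x=-34.205 y=40.393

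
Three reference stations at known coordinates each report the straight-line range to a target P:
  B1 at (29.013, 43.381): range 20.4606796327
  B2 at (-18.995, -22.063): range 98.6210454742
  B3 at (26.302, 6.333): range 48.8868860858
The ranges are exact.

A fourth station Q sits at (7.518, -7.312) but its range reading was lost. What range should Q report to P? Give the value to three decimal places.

eq1: (x − 29.013)² + (y − 43.381)² = 20.4606796327²
eq2: (x + 18.995)² + (y + 22.063)² = 98.6210454742²
eq3: (x − 26.302)² + (y − 6.333)² = 48.8868860858²
eq2−eq1, eq2−eq3 (x²,y² cancel):
  96.016·x + 130.888·y = 11183.550535
  90.594·x + 56.792·y = 7220.499078
det = 96.016·56.792 − 130.888·90.594 = -6404.726800
x = (11183.550535·56.792 − 130.888·7220.499078) / -6404.726800 = 48.392459
y = (96.016·7220.499078 − 11183.550535·90.594) / -6404.726800 = 49.944228
|P − Q| = √((48.392459 − 7.518)² + (49.944228 − -7.312)²) = 70.349109

70.349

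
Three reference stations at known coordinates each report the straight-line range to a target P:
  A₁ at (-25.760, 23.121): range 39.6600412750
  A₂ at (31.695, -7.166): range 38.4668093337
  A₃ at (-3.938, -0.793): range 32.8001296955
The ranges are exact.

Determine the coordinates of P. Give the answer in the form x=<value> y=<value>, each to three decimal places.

x=13.725 y=26.845

eq1: (x + 25.760)² + (y − 23.121)² = 39.6600412750²
eq2: (x − 31.695)² + (y + 7.166)² = 38.4668093337²
eq3: (x + 3.938)² + (y + 0.793)² = 32.8001296955²
eq3−eq2, eq3−eq1 (x²,y² cancel):
  71.266·x − 12.746·y = 635.940976
  -43.644·x + 47.828·y = 684.951182
det = 71.266·47.828 − -12.746·-43.644 = 2852.223824
x = (635.940976·47.828 − -12.746·684.951182) / 2852.223824 = 13.724790
y = (71.266·684.951182 − 635.940976·-43.644) / 2852.223824 = 26.845277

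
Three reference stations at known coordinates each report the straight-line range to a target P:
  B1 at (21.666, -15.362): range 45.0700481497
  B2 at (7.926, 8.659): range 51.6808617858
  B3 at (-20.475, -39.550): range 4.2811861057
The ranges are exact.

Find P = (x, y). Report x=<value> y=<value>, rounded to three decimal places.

x=-18.538 y=-35.732

eq1: (x − 21.666)² + (y + 15.362)² = 45.0700481497²
eq2: (x − 7.926)² + (y − 8.659)² = 51.6808617858²
eq3: (x + 20.475)² + (y + 39.550)² = 4.2811861057²
eq3−eq2, eq3−eq1 (x²,y² cancel):
  56.802·x + 96.418·y = -4498.211288
  84.282·x + 48.376·y = -3291.002211
det = 56.802·48.376 − 96.418·84.282 = -5378.448324
x = (-4498.211288·48.376 − 96.418·-3291.002211) / -5378.448324 = -18.538131
y = (56.802·-3291.002211 − -4498.211288·84.282) / -5378.448324 = -35.732004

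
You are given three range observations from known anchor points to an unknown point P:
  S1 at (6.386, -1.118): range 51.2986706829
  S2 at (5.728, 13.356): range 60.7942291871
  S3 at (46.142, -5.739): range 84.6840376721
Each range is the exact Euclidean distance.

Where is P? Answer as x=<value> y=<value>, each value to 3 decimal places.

eq1: (x − 6.386)² + (y + 1.118)² = 51.2986706829²
eq2: (x − 5.728)² + (y − 13.356)² = 60.7942291871²
eq3: (x − 46.142)² + (y + 5.739)² = 84.6840376721²
eq1−eq3, eq1−eq2 (x²,y² cancel):
  79.512·x − 9.242·y = -2419.843258
  -1.316·x + 28.948·y = -895.222889
det = 79.512·28.948 − -9.242·-1.316 = 2289.550904
x = (-2419.843258·28.948 − -9.242·-895.222889) / 2289.550904 = -34.209011
y = (79.512·-895.222889 − -2419.843258·-1.316) / 2289.550904 = -32.480377

x=-34.209 y=-32.480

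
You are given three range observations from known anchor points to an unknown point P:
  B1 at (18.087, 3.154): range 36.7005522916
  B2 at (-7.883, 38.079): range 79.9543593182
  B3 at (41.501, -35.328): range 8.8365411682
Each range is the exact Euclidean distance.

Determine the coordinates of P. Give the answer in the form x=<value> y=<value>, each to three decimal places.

x=34.875 y=-29.482

eq1: (x − 18.087)² + (y − 3.154)² = 36.7005522916²
eq2: (x + 7.883)² + (y − 38.079)² = 79.9543593182²
eq3: (x − 41.501)² + (y + 35.328)² = 8.8365411682²
eq2−eq3, eq2−eq1 (x²,y² cancel):
  98.768·x − 146.814·y = 7772.863769
  51.940·x − 69.850·y = 3870.704390
det = 98.768·-69.850 − -146.814·51.940 = 726.574360
x = (7772.863769·-69.850 − -146.814·3870.704390) / 726.574360 = 34.874696
y = (98.768·3870.704390 − 7772.863769·51.940) / 726.574360 = -29.481928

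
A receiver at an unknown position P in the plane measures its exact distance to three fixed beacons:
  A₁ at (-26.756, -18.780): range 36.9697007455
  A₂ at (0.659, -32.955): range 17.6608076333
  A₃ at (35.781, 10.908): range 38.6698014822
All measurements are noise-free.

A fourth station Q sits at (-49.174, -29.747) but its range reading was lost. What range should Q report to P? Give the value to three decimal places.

eq1: (x + 26.756)² + (y + 18.780)² = 36.9697007455²
eq2: (x − 0.659)² + (y + 32.955)² = 17.6608076333²
eq3: (x − 35.781)² + (y − 10.908)² = 38.6698014822²
eq2−eq1, eq2−eq3 (x²,y² cancel):
  -54.830·x + 28.350·y = -1072.749017
  70.244·x + 87.726·y = -870.651301
det = -54.830·87.726 − 28.350·70.244 = -6801.433980
x = (-1072.749017·87.726 − 28.350·-870.651301) / -6801.433980 = 10.207409
y = (-54.830·-870.651301 − -1072.749017·70.244) / -6801.433980 = -18.097947
|P − Q| = √((10.207409 − -49.174)² + (-18.097947 − -29.747)²) = 60.513239

60.513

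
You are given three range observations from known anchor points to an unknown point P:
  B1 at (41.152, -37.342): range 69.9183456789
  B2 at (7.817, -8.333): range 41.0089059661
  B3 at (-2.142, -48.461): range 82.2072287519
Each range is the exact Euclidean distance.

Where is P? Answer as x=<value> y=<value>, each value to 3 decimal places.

eq1: (x − 41.152)² + (y + 37.342)² = 69.9183456789²
eq2: (x − 7.817)² + (y + 8.333)² = 41.0089059661²
eq3: (x + 2.142)² + (y + 48.461)² = 82.2072287519²
eq3−eq1, eq3−eq2 (x²,y² cancel):
  86.588·x + 22.238·y = 2604.308780
  19.918·x + 80.256·y = 2853.785784
det = 86.588·80.256 − 22.238·19.918 = 6506.270044
x = (2604.308780·80.256 − 22.238·2853.785784) / 6506.270044 = 22.370562
y = (86.588·2853.785784 − 2604.308780·19.918) / 6506.270044 = 30.006591

x=22.371 y=30.007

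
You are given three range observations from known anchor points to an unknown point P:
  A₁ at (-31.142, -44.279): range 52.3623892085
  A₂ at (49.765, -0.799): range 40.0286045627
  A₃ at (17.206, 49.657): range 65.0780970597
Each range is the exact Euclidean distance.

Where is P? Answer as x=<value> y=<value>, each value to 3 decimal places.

eq1: (x + 31.142)² + (y + 44.279)² = 52.3623892085²
eq2: (x − 49.765)² + (y + 0.799)² = 40.0286045627²
eq3: (x − 17.206)² + (y − 49.657)² = 65.0780970597²
eq2−eq1, eq2−eq3 (x²,y² cancel):
  -161.814·x − 86.960·y = -686.270241
  -65.118·x + 100.912·y = -2348.199075
det = -161.814·100.912 − -86.960·-65.118 = -21991.635648
x = (-686.270241·100.912 − -86.960·-2348.199075) / -21991.635648 = 12.434377
y = (-161.814·-2348.199075 − -686.270241·-65.118) / -21991.635648 = -15.245930

x=12.434 y=-15.246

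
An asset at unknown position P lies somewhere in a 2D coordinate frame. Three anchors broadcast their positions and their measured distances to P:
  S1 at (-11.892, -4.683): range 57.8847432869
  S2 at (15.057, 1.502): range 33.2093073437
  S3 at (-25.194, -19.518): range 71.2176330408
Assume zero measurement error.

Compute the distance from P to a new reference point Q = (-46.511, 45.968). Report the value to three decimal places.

eq1: (x + 11.892)² + (y + 4.683)² = 57.8847432869²
eq2: (x − 15.057)² + (y − 1.502)² = 33.2093073437²
eq3: (x + 25.194)² + (y + 19.518)² = 71.2176330408²
eq3−eq2, eq3−eq1 (x²,y² cancel):
  80.502·x + 42.040·y = 3182.372455
  26.604·x + 29.670·y = 868.967944
det = 80.502·29.670 − 42.040·26.604 = 1270.062180
x = (3182.372455·29.670 − 42.040·868.967944) / 1270.062180 = 45.580114
y = (80.502·868.967944 − 3182.372455·26.604) / 1270.062180 = -11.582251
|P − Q| = √((45.580114 − -46.511)² + (-11.582251 − 45.968)²) = 108.594680

108.595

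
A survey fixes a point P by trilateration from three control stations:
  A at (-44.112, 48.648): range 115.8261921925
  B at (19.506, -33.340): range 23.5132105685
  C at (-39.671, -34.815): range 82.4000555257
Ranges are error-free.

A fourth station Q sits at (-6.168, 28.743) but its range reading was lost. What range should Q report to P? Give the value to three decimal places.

eq1: (x + 44.112)² + (y − 48.648)² = 115.8261921925²
eq2: (x − 19.506)² + (y + 33.340)² = 23.5132105685²
eq3: (x + 39.671)² + (y + 34.815)² = 82.4000555257²
eq2−eq1, eq2−eq3 (x²,y² cancel):
  -127.236·x + 163.976·y = -10042.378915
  -118.354·x − 2.950·y = -4943.065249
det = -127.236·-2.950 − 163.976·-118.354 = 19782.561704
x = (-10042.378915·-2.950 − 163.976·-4943.065249) / 19782.561704 = 42.470187
y = (-127.236·-4943.065249 − -10042.378915·-118.354) / 19782.561704 = -28.288544
|P − Q| = √((42.470187 − -6.168)² + (-28.288544 − 28.743)²) = 74.955121

74.955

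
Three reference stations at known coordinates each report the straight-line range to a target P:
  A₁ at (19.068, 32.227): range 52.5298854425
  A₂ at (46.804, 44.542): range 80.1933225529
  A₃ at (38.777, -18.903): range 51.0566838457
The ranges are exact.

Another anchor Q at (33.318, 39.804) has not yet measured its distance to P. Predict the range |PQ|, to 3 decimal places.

eq1: (x − 19.068)² + (y − 32.227)² = 52.5298854425²
eq2: (x − 46.804)² + (y − 44.542)² = 80.1933225529²
eq3: (x − 38.777)² + (y + 18.903)² = 51.0566838457²
eq1−eq3, eq1−eq2 (x²,y² cancel):
  39.418·x − 102.260·y = 611.414884
  55.472·x + 24.630·y = -899.144090
det = 39.418·24.630 − -102.260·55.472 = 6643.432060
x = (611.414884·24.630 − -102.260·-899.144090) / 6643.432060 = -11.573435
y = (39.418·-899.144090 − 611.414884·55.472) / 6643.432060 = -10.440216
|P − Q| = √((-11.573435 − 33.318)² + (-10.440216 − 39.804)²) = 67.377460

67.377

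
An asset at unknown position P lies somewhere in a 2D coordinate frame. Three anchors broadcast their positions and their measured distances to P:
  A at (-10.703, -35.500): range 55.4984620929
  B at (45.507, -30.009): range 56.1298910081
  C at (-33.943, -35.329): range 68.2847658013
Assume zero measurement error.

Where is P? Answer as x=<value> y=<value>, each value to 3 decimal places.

eq1: (x + 10.703)² + (y + 35.500)² = 55.4984620929²
eq2: (x − 45.507)² + (y + 30.009)² = 56.1298910081²
eq3: (x + 33.943)² + (y + 35.329)² = 68.2847658013²
eq3−eq1, eq3−eq2 (x²,y² cancel):
  46.480·x − 0.342·y = 557.268665
  158.900·x + 10.640·y = 2083.406216
det = 46.480·10.640 − -0.342·158.900 = 548.891000
x = (557.268665·10.640 − -0.342·2083.406216) / 548.891000 = 12.100515
y = (46.480·2083.406216 − 557.268665·158.900) / 548.891000 = 15.097223

x=12.101 y=15.097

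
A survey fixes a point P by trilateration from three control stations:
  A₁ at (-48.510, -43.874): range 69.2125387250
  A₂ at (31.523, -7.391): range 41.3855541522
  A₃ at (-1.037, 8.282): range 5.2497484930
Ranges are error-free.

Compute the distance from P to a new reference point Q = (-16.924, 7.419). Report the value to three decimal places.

11.593

eq1: (x + 48.510)² + (y + 43.874)² = 69.2125387250²
eq2: (x − 31.523)² + (y + 7.391)² = 41.3855541522²
eq3: (x + 1.037)² + (y − 8.282)² = 5.2497484930²
eq2−eq3, eq2−eq1 (x²,y² cancel):
  -65.120·x + 31.346·y = 706.544716
  -160.066·x − 72.966·y = 152.210142
det = -65.120·-72.966 − 31.346·-160.066 = 9768.974756
x = (706.544716·-72.966 − 31.346·152.210142) / 9768.974756 = -5.765694
y = (-65.120·152.210142 − 706.544716·-160.066) / 9768.974756 = 10.562200
|P − Q| = √((-5.765694 − -16.924)² + (10.562200 − 7.419)²) = 11.592562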